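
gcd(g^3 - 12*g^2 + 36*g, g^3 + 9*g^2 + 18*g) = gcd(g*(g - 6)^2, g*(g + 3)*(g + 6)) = g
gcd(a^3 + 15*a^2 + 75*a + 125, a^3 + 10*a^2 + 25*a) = a^2 + 10*a + 25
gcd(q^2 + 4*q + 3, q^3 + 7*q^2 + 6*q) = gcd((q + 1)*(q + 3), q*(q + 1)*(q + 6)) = q + 1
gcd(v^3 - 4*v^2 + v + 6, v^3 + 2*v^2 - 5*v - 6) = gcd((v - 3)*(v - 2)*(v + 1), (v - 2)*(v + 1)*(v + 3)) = v^2 - v - 2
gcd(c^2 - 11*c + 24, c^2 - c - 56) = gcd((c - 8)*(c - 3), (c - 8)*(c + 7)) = c - 8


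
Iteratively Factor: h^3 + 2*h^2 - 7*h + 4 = (h + 4)*(h^2 - 2*h + 1) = (h - 1)*(h + 4)*(h - 1)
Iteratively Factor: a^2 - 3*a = (a - 3)*(a)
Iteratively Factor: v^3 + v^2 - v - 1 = (v + 1)*(v^2 - 1) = (v - 1)*(v + 1)*(v + 1)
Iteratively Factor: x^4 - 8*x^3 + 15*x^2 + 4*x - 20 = (x - 2)*(x^3 - 6*x^2 + 3*x + 10) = (x - 5)*(x - 2)*(x^2 - x - 2) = (x - 5)*(x - 2)*(x + 1)*(x - 2)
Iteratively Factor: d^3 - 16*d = (d + 4)*(d^2 - 4*d) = (d - 4)*(d + 4)*(d)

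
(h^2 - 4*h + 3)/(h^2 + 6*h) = (h^2 - 4*h + 3)/(h*(h + 6))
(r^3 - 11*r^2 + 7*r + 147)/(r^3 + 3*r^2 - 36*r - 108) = (r^2 - 14*r + 49)/(r^2 - 36)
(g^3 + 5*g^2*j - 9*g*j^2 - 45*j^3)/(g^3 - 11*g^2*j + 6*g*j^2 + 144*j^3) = (g^2 + 2*g*j - 15*j^2)/(g^2 - 14*g*j + 48*j^2)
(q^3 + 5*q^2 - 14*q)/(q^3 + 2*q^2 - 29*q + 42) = q/(q - 3)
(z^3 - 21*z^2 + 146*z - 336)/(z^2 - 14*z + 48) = z - 7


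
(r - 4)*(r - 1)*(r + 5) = r^3 - 21*r + 20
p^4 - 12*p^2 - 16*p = p*(p - 4)*(p + 2)^2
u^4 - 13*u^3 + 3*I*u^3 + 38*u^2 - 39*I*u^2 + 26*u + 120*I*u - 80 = (u - 8)*(u - 5)*(u + I)*(u + 2*I)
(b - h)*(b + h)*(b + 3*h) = b^3 + 3*b^2*h - b*h^2 - 3*h^3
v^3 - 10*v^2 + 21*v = v*(v - 7)*(v - 3)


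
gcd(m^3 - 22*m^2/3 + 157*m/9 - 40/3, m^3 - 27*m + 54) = m - 3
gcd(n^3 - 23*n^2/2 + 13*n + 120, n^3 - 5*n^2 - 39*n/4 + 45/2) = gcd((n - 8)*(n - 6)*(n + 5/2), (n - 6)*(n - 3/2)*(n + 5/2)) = n^2 - 7*n/2 - 15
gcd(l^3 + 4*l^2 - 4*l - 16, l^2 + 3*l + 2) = l + 2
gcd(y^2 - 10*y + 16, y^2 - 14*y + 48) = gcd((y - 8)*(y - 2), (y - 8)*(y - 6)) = y - 8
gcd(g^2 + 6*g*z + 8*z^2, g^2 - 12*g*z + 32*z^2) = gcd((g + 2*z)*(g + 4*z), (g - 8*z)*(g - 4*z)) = 1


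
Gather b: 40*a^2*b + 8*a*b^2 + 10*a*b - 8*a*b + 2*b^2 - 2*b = b^2*(8*a + 2) + b*(40*a^2 + 2*a - 2)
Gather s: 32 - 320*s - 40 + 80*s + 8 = -240*s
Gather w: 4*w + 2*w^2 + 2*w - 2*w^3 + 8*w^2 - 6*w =-2*w^3 + 10*w^2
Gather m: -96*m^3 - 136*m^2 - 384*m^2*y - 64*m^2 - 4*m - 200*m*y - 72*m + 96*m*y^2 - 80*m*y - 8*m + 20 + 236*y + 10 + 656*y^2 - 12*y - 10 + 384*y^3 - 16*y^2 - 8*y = -96*m^3 + m^2*(-384*y - 200) + m*(96*y^2 - 280*y - 84) + 384*y^3 + 640*y^2 + 216*y + 20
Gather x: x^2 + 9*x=x^2 + 9*x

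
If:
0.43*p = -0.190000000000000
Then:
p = -0.44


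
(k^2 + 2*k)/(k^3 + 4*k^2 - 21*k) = (k + 2)/(k^2 + 4*k - 21)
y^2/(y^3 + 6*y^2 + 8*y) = y/(y^2 + 6*y + 8)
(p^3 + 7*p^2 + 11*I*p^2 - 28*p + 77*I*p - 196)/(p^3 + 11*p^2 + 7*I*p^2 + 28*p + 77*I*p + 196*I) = (p + 4*I)/(p + 4)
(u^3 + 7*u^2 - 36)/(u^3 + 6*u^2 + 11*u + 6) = (u^2 + 4*u - 12)/(u^2 + 3*u + 2)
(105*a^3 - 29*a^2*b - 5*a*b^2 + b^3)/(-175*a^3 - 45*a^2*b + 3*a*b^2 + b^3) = (-3*a + b)/(5*a + b)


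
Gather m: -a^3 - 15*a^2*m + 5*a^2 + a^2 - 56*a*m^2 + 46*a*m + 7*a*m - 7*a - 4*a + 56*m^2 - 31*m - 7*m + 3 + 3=-a^3 + 6*a^2 - 11*a + m^2*(56 - 56*a) + m*(-15*a^2 + 53*a - 38) + 6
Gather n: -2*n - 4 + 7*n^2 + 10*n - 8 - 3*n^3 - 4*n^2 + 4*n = -3*n^3 + 3*n^2 + 12*n - 12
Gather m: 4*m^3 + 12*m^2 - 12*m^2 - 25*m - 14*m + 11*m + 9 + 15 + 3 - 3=4*m^3 - 28*m + 24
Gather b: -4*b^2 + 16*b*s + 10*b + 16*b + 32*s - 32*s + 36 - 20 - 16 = -4*b^2 + b*(16*s + 26)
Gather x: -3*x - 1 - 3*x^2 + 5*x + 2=-3*x^2 + 2*x + 1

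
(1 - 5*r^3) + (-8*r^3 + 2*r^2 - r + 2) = -13*r^3 + 2*r^2 - r + 3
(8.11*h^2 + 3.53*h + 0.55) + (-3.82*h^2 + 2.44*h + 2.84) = 4.29*h^2 + 5.97*h + 3.39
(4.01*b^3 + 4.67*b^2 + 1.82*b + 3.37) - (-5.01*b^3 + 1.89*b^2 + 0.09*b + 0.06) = 9.02*b^3 + 2.78*b^2 + 1.73*b + 3.31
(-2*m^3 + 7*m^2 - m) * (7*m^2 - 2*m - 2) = -14*m^5 + 53*m^4 - 17*m^3 - 12*m^2 + 2*m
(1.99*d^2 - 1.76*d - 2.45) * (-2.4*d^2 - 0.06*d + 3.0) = -4.776*d^4 + 4.1046*d^3 + 11.9556*d^2 - 5.133*d - 7.35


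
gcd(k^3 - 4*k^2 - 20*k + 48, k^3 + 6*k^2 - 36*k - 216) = k - 6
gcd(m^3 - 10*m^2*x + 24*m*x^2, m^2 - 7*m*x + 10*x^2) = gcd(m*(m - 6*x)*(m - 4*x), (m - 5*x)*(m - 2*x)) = 1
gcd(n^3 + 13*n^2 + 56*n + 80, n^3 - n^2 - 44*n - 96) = n + 4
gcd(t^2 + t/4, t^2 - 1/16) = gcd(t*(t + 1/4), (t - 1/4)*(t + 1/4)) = t + 1/4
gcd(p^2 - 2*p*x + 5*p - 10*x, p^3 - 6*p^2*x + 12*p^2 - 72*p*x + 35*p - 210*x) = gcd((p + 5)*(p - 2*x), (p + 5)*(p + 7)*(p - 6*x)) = p + 5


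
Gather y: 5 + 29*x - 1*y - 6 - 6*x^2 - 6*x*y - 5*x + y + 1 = -6*x^2 - 6*x*y + 24*x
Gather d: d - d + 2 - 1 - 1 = 0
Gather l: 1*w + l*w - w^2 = l*w - w^2 + w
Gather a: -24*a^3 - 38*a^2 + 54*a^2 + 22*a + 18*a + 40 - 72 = -24*a^3 + 16*a^2 + 40*a - 32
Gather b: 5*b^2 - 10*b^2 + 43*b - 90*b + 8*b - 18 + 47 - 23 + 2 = -5*b^2 - 39*b + 8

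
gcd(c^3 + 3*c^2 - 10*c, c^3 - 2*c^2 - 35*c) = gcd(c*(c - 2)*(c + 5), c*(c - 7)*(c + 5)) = c^2 + 5*c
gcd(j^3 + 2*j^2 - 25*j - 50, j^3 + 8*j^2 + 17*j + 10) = j^2 + 7*j + 10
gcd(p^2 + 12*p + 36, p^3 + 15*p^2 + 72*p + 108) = p^2 + 12*p + 36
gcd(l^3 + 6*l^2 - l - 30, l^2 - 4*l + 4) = l - 2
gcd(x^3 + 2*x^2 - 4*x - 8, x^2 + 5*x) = 1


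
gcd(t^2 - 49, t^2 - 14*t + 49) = t - 7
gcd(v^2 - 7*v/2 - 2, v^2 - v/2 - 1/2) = v + 1/2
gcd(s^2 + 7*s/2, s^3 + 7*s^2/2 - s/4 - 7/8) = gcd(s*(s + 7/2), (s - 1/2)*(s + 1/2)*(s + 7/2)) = s + 7/2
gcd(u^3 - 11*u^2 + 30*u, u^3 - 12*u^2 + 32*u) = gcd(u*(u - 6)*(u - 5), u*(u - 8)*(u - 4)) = u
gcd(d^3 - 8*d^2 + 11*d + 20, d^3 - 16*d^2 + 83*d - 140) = d^2 - 9*d + 20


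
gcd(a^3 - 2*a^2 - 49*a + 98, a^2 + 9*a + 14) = a + 7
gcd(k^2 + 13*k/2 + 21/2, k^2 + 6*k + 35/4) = k + 7/2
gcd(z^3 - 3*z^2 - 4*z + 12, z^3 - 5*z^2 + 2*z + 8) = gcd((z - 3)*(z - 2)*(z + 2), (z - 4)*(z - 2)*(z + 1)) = z - 2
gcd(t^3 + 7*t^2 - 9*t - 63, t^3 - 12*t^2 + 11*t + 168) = t + 3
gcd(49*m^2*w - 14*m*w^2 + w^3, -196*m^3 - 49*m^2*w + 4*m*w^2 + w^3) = -7*m + w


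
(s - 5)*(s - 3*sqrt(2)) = s^2 - 5*s - 3*sqrt(2)*s + 15*sqrt(2)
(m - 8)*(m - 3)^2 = m^3 - 14*m^2 + 57*m - 72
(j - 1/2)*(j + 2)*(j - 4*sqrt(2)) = j^3 - 4*sqrt(2)*j^2 + 3*j^2/2 - 6*sqrt(2)*j - j + 4*sqrt(2)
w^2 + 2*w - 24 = (w - 4)*(w + 6)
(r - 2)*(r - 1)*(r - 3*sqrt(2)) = r^3 - 3*sqrt(2)*r^2 - 3*r^2 + 2*r + 9*sqrt(2)*r - 6*sqrt(2)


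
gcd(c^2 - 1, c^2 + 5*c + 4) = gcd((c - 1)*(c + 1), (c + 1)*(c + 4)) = c + 1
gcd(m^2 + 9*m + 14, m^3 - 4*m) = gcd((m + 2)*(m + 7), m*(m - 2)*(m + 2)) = m + 2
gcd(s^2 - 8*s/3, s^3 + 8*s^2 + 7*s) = s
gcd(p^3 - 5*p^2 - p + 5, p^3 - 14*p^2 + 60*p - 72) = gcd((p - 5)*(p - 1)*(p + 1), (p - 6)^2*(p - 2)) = 1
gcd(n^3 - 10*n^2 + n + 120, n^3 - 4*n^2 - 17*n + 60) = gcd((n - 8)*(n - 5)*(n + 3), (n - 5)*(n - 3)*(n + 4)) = n - 5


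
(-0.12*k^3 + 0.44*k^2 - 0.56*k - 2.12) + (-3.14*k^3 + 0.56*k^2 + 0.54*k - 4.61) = -3.26*k^3 + 1.0*k^2 - 0.02*k - 6.73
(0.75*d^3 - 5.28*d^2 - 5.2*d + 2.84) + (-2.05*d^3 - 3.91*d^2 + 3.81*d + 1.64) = -1.3*d^3 - 9.19*d^2 - 1.39*d + 4.48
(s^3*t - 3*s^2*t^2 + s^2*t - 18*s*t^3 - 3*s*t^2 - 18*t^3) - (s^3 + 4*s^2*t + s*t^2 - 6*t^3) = s^3*t - s^3 - 3*s^2*t^2 - 3*s^2*t - 18*s*t^3 - 4*s*t^2 - 12*t^3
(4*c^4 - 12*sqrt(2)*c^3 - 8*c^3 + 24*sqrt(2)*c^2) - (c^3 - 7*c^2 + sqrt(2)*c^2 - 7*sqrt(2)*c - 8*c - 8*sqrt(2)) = 4*c^4 - 12*sqrt(2)*c^3 - 9*c^3 + 7*c^2 + 23*sqrt(2)*c^2 + 8*c + 7*sqrt(2)*c + 8*sqrt(2)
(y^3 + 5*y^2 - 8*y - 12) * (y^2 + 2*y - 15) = y^5 + 7*y^4 - 13*y^3 - 103*y^2 + 96*y + 180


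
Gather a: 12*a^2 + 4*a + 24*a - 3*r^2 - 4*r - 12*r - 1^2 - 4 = 12*a^2 + 28*a - 3*r^2 - 16*r - 5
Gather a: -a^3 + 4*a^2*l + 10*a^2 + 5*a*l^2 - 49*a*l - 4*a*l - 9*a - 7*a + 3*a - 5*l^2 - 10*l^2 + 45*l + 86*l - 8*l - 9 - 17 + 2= -a^3 + a^2*(4*l + 10) + a*(5*l^2 - 53*l - 13) - 15*l^2 + 123*l - 24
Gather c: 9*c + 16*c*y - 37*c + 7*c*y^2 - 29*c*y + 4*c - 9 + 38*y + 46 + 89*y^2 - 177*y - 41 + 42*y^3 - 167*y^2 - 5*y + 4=c*(7*y^2 - 13*y - 24) + 42*y^3 - 78*y^2 - 144*y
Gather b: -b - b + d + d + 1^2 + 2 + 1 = -2*b + 2*d + 4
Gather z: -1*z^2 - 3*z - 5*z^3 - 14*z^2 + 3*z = -5*z^3 - 15*z^2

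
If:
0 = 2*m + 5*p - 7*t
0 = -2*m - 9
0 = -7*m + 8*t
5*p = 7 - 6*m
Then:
No Solution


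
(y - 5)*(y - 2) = y^2 - 7*y + 10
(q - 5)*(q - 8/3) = q^2 - 23*q/3 + 40/3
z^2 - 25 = (z - 5)*(z + 5)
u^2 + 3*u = u*(u + 3)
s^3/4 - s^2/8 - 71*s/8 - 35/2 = (s/4 + 1)*(s - 7)*(s + 5/2)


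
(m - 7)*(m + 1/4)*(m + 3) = m^3 - 15*m^2/4 - 22*m - 21/4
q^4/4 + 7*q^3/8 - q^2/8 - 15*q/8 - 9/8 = (q/4 + 1/4)*(q - 3/2)*(q + 1)*(q + 3)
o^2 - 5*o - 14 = (o - 7)*(o + 2)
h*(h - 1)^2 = h^3 - 2*h^2 + h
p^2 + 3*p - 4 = (p - 1)*(p + 4)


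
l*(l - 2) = l^2 - 2*l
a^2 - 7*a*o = a*(a - 7*o)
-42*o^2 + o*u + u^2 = (-6*o + u)*(7*o + u)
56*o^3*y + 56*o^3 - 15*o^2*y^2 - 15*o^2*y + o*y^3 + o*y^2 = (-8*o + y)*(-7*o + y)*(o*y + o)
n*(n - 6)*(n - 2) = n^3 - 8*n^2 + 12*n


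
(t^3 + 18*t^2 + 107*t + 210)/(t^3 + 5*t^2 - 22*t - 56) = (t^2 + 11*t + 30)/(t^2 - 2*t - 8)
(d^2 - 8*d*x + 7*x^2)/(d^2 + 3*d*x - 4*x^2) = (d - 7*x)/(d + 4*x)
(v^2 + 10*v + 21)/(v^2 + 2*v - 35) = (v + 3)/(v - 5)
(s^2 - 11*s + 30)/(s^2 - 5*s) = (s - 6)/s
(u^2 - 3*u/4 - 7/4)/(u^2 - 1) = (u - 7/4)/(u - 1)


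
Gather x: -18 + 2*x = 2*x - 18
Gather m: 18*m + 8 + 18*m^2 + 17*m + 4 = 18*m^2 + 35*m + 12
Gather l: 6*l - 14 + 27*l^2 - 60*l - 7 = 27*l^2 - 54*l - 21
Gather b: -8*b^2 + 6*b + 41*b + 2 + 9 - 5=-8*b^2 + 47*b + 6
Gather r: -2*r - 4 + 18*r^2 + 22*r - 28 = 18*r^2 + 20*r - 32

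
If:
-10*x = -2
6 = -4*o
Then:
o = -3/2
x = 1/5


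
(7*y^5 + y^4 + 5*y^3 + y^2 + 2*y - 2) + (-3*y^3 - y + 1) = 7*y^5 + y^4 + 2*y^3 + y^2 + y - 1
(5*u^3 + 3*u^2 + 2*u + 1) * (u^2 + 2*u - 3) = 5*u^5 + 13*u^4 - 7*u^3 - 4*u^2 - 4*u - 3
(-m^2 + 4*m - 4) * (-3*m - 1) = 3*m^3 - 11*m^2 + 8*m + 4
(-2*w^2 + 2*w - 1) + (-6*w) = -2*w^2 - 4*w - 1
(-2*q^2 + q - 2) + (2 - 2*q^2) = -4*q^2 + q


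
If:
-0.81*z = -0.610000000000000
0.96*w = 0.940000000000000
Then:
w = 0.98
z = 0.75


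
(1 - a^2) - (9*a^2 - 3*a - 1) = -10*a^2 + 3*a + 2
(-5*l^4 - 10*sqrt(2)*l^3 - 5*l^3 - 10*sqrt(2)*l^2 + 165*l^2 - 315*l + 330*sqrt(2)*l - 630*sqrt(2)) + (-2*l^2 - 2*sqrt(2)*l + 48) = -5*l^4 - 10*sqrt(2)*l^3 - 5*l^3 - 10*sqrt(2)*l^2 + 163*l^2 - 315*l + 328*sqrt(2)*l - 630*sqrt(2) + 48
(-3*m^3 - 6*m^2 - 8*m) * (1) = -3*m^3 - 6*m^2 - 8*m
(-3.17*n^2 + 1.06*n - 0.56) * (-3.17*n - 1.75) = 10.0489*n^3 + 2.1873*n^2 - 0.0797999999999999*n + 0.98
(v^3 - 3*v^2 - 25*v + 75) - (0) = v^3 - 3*v^2 - 25*v + 75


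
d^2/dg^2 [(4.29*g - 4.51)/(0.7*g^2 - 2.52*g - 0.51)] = ((27.9356 - 18.018*g)*(-0.7*g^2 + 2.52*g + 0.51) - (1.4*g - 2.52)*(2.8*g - 5.04)*(4.29*g - 4.51))/(-0.7*g^2 + 2.52*g + 0.51)^3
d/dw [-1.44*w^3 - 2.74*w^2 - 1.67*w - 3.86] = -4.32*w^2 - 5.48*w - 1.67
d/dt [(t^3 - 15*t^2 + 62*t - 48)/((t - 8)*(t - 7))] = (t^2 - 14*t + 43)/(t^2 - 14*t + 49)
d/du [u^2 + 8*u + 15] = 2*u + 8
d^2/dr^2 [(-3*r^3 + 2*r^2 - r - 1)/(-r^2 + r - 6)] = 2*(-16*r^3 - 15*r^2 + 303*r - 71)/(r^6 - 3*r^5 + 21*r^4 - 37*r^3 + 126*r^2 - 108*r + 216)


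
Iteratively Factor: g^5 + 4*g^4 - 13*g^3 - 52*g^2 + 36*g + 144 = (g - 2)*(g^4 + 6*g^3 - g^2 - 54*g - 72) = (g - 2)*(g + 2)*(g^3 + 4*g^2 - 9*g - 36) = (g - 2)*(g + 2)*(g + 3)*(g^2 + g - 12) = (g - 2)*(g + 2)*(g + 3)*(g + 4)*(g - 3)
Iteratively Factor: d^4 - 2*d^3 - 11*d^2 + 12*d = (d - 4)*(d^3 + 2*d^2 - 3*d) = (d - 4)*(d - 1)*(d^2 + 3*d) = d*(d - 4)*(d - 1)*(d + 3)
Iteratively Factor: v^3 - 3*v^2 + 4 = (v + 1)*(v^2 - 4*v + 4) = (v - 2)*(v + 1)*(v - 2)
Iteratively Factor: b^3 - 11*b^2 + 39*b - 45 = (b - 3)*(b^2 - 8*b + 15) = (b - 5)*(b - 3)*(b - 3)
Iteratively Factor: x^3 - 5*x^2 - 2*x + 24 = (x - 3)*(x^2 - 2*x - 8) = (x - 3)*(x + 2)*(x - 4)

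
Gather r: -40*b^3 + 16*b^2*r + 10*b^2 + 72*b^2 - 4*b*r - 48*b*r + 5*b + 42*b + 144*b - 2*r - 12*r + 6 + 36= -40*b^3 + 82*b^2 + 191*b + r*(16*b^2 - 52*b - 14) + 42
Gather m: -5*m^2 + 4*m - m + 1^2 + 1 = -5*m^2 + 3*m + 2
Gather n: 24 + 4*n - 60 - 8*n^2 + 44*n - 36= -8*n^2 + 48*n - 72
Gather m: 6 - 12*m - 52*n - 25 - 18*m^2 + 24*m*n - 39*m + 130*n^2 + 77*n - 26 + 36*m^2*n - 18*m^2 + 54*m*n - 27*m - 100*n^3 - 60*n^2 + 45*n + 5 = m^2*(36*n - 36) + m*(78*n - 78) - 100*n^3 + 70*n^2 + 70*n - 40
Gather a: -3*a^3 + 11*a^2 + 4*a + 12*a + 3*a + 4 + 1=-3*a^3 + 11*a^2 + 19*a + 5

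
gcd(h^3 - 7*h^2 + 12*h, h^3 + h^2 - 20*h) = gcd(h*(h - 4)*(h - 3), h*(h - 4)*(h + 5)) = h^2 - 4*h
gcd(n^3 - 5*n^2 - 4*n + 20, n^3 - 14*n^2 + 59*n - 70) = n^2 - 7*n + 10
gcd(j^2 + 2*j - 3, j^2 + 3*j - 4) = j - 1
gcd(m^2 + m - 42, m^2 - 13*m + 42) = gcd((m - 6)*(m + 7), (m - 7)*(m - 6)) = m - 6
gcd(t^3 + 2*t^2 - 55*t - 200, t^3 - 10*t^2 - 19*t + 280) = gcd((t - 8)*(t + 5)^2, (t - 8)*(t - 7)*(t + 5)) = t^2 - 3*t - 40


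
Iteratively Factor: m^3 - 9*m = (m - 3)*(m^2 + 3*m) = (m - 3)*(m + 3)*(m)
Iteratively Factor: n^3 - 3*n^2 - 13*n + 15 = (n + 3)*(n^2 - 6*n + 5) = (n - 1)*(n + 3)*(n - 5)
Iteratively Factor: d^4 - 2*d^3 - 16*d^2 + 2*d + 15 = (d + 3)*(d^3 - 5*d^2 - d + 5) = (d - 5)*(d + 3)*(d^2 - 1) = (d - 5)*(d + 1)*(d + 3)*(d - 1)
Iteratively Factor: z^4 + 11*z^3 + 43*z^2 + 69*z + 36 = (z + 3)*(z^3 + 8*z^2 + 19*z + 12) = (z + 3)^2*(z^2 + 5*z + 4) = (z + 3)^2*(z + 4)*(z + 1)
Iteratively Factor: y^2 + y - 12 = (y - 3)*(y + 4)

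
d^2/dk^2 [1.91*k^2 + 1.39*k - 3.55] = 3.82000000000000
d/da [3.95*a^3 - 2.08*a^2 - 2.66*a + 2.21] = 11.85*a^2 - 4.16*a - 2.66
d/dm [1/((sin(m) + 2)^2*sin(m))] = -(3*sin(m) + 2)*cos(m)/((sin(m) + 2)^3*sin(m)^2)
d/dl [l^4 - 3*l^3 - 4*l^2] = l*(4*l^2 - 9*l - 8)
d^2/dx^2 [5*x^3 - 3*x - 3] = 30*x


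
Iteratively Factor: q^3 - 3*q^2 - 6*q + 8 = (q - 4)*(q^2 + q - 2) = (q - 4)*(q + 2)*(q - 1)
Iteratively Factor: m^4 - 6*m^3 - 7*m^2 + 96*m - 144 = (m + 4)*(m^3 - 10*m^2 + 33*m - 36) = (m - 3)*(m + 4)*(m^2 - 7*m + 12) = (m - 3)^2*(m + 4)*(m - 4)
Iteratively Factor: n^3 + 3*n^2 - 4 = (n - 1)*(n^2 + 4*n + 4) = (n - 1)*(n + 2)*(n + 2)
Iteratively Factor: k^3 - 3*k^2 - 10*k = (k - 5)*(k^2 + 2*k) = k*(k - 5)*(k + 2)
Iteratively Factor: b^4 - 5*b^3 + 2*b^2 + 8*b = (b + 1)*(b^3 - 6*b^2 + 8*b) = (b - 2)*(b + 1)*(b^2 - 4*b) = (b - 4)*(b - 2)*(b + 1)*(b)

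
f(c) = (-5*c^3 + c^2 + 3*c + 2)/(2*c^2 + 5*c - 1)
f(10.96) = -21.86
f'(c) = (-4*c - 5)*(-5*c^3 + c^2 + 3*c + 2)/(2*c^2 + 5*c - 1)^2 + (-15*c^2 + 2*c + 3)/(2*c^2 + 5*c - 1) = (-10*c^4 - 50*c^3 + 14*c^2 - 10*c - 13)/(4*c^4 + 20*c^3 + 21*c^2 - 10*c + 1)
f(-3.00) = 68.50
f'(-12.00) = -2.31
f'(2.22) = -1.90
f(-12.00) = 38.55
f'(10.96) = -2.41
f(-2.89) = 97.57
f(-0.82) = -0.79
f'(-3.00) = 170.75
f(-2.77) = 217.09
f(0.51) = 1.51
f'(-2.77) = 2424.90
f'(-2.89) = 408.22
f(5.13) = -8.17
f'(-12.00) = -2.31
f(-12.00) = 38.55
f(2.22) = -2.06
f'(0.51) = -5.08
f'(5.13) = -2.24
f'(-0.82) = 1.96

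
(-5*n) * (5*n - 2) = -25*n^2 + 10*n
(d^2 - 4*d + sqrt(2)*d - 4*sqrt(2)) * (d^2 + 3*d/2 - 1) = d^4 - 5*d^3/2 + sqrt(2)*d^3 - 7*d^2 - 5*sqrt(2)*d^2/2 - 7*sqrt(2)*d + 4*d + 4*sqrt(2)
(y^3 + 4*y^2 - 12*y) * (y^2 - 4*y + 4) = y^5 - 24*y^3 + 64*y^2 - 48*y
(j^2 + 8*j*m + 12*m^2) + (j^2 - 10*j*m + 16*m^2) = 2*j^2 - 2*j*m + 28*m^2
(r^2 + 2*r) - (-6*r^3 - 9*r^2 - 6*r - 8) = 6*r^3 + 10*r^2 + 8*r + 8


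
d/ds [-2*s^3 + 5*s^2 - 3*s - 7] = -6*s^2 + 10*s - 3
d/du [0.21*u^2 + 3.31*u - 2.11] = 0.42*u + 3.31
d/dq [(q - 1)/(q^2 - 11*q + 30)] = (q^2 - 11*q - (q - 1)*(2*q - 11) + 30)/(q^2 - 11*q + 30)^2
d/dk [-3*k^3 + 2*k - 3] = 2 - 9*k^2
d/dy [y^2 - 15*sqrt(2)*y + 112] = 2*y - 15*sqrt(2)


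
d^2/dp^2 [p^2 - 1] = 2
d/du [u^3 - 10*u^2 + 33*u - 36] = 3*u^2 - 20*u + 33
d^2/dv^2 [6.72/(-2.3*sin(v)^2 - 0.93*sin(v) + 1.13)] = (142.1952*sin(v)^4 + 43.12224*sin(v)^3 - 137.619552*sin(v)^2 - 79.182432*sin(v) - 46.554816)/(2.3*sin(v)^2 + 0.93*sin(v) - 1.13)^3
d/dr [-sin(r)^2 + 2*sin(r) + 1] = 2*(1 - sin(r))*cos(r)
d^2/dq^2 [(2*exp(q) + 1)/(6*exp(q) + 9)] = 4*(3 - 2*exp(q))*exp(q)/(3*(8*exp(3*q) + 36*exp(2*q) + 54*exp(q) + 27))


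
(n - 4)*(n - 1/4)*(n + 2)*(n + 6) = n^4 + 15*n^3/4 - 21*n^2 - 43*n + 12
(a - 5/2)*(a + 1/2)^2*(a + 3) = a^4 + 3*a^3/2 - 27*a^2/4 - 59*a/8 - 15/8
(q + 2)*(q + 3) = q^2 + 5*q + 6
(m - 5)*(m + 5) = m^2 - 25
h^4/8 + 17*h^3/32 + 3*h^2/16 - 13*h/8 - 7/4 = (h/4 + 1/2)*(h/2 + 1)*(h - 7/4)*(h + 2)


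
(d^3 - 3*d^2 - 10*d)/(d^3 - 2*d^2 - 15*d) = (d + 2)/(d + 3)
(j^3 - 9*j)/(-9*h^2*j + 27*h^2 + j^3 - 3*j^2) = j*(-j - 3)/(9*h^2 - j^2)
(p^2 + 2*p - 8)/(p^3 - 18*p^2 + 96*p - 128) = (p + 4)/(p^2 - 16*p + 64)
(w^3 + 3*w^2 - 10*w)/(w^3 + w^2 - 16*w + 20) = w/(w - 2)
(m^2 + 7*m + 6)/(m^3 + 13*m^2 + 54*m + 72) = (m + 1)/(m^2 + 7*m + 12)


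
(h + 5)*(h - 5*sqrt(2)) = h^2 - 5*sqrt(2)*h + 5*h - 25*sqrt(2)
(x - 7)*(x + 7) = x^2 - 49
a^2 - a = a*(a - 1)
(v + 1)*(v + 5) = v^2 + 6*v + 5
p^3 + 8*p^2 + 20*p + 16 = (p + 2)^2*(p + 4)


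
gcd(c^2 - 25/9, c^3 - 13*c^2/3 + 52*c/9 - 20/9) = c - 5/3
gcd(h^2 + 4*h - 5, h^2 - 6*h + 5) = h - 1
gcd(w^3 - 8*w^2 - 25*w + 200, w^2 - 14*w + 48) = w - 8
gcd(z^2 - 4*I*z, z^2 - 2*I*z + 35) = 1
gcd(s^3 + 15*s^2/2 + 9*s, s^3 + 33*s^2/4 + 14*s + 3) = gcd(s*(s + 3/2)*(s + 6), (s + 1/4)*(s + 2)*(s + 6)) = s + 6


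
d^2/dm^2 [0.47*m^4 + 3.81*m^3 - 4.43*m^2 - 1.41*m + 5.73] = 5.64*m^2 + 22.86*m - 8.86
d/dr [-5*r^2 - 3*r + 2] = -10*r - 3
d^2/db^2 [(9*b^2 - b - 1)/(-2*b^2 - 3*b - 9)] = 2*(58*b^3 + 498*b^2 - 36*b - 765)/(8*b^6 + 36*b^5 + 162*b^4 + 351*b^3 + 729*b^2 + 729*b + 729)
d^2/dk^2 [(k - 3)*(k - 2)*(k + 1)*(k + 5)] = 12*k^2 + 6*k - 38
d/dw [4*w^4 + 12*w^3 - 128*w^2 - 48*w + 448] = 16*w^3 + 36*w^2 - 256*w - 48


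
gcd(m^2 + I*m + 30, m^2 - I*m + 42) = m + 6*I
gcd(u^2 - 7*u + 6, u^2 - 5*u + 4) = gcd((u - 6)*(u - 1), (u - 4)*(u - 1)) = u - 1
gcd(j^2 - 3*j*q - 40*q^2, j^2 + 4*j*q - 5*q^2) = j + 5*q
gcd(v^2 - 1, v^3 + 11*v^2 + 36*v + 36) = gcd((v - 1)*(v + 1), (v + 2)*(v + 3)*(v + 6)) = 1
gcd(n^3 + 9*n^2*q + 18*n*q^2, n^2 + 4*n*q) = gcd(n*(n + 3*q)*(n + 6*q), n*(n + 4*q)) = n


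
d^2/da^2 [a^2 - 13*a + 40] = 2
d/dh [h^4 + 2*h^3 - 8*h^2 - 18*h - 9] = 4*h^3 + 6*h^2 - 16*h - 18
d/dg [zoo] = 0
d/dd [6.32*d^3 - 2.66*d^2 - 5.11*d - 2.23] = 18.96*d^2 - 5.32*d - 5.11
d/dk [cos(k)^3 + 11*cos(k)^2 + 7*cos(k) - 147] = (3*sin(k)^2 - 22*cos(k) - 10)*sin(k)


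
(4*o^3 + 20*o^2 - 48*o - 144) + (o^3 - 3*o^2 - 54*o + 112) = 5*o^3 + 17*o^2 - 102*o - 32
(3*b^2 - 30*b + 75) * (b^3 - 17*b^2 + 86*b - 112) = 3*b^5 - 81*b^4 + 843*b^3 - 4191*b^2 + 9810*b - 8400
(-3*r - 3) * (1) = -3*r - 3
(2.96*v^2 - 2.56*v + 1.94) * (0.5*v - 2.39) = 1.48*v^3 - 8.3544*v^2 + 7.0884*v - 4.6366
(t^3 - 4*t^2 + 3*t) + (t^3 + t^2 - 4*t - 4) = 2*t^3 - 3*t^2 - t - 4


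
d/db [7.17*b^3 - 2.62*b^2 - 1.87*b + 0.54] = 21.51*b^2 - 5.24*b - 1.87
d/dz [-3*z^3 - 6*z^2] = 3*z*(-3*z - 4)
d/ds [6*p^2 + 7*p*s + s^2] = 7*p + 2*s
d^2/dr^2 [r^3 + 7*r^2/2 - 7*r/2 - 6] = 6*r + 7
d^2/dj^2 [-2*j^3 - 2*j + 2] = -12*j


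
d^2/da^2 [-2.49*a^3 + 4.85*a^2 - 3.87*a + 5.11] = 9.7 - 14.94*a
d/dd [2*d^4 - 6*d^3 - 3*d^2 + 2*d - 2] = 8*d^3 - 18*d^2 - 6*d + 2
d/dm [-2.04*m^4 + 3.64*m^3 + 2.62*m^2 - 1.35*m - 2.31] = -8.16*m^3 + 10.92*m^2 + 5.24*m - 1.35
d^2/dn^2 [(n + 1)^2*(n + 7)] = 6*n + 18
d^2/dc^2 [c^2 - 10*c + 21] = 2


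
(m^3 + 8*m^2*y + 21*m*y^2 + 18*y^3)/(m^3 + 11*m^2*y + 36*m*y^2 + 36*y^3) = (m + 3*y)/(m + 6*y)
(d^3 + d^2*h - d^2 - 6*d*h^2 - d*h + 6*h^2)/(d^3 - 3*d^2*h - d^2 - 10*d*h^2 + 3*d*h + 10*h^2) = (d^2 + d*h - 6*h^2)/(d^2 - 3*d*h - 10*h^2)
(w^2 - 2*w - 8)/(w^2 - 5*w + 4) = (w + 2)/(w - 1)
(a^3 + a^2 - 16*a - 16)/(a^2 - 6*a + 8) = (a^2 + 5*a + 4)/(a - 2)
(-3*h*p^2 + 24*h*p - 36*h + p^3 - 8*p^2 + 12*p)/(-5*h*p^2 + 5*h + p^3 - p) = (3*h*p^2 - 24*h*p + 36*h - p^3 + 8*p^2 - 12*p)/(5*h*p^2 - 5*h - p^3 + p)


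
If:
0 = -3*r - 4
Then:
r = -4/3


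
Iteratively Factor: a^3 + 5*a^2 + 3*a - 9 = (a + 3)*(a^2 + 2*a - 3) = (a + 3)^2*(a - 1)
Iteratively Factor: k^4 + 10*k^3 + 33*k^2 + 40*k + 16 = (k + 4)*(k^3 + 6*k^2 + 9*k + 4) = (k + 1)*(k + 4)*(k^2 + 5*k + 4) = (k + 1)^2*(k + 4)*(k + 4)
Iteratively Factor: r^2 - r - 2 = (r + 1)*(r - 2)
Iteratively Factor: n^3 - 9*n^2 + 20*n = (n - 4)*(n^2 - 5*n) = n*(n - 4)*(n - 5)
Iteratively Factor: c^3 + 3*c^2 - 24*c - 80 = (c - 5)*(c^2 + 8*c + 16) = (c - 5)*(c + 4)*(c + 4)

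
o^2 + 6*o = o*(o + 6)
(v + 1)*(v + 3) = v^2 + 4*v + 3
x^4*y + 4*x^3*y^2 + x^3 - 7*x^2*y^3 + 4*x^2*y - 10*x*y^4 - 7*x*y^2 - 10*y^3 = (x - 2*y)*(x + y)*(x + 5*y)*(x*y + 1)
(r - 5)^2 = r^2 - 10*r + 25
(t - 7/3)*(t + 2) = t^2 - t/3 - 14/3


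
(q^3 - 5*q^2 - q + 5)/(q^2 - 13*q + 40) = (q^2 - 1)/(q - 8)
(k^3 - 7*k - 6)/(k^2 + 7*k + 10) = (k^2 - 2*k - 3)/(k + 5)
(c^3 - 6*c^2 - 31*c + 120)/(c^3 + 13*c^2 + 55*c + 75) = (c^2 - 11*c + 24)/(c^2 + 8*c + 15)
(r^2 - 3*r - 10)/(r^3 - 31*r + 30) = (r + 2)/(r^2 + 5*r - 6)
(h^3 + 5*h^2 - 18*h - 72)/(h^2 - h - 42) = (h^2 - h - 12)/(h - 7)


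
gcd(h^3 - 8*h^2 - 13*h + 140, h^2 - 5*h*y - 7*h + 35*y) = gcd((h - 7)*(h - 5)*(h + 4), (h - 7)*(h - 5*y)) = h - 7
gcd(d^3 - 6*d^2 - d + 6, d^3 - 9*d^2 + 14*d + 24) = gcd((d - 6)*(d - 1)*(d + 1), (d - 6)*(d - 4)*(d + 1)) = d^2 - 5*d - 6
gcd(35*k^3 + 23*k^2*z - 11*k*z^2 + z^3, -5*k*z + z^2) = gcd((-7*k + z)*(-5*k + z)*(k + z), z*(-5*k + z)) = -5*k + z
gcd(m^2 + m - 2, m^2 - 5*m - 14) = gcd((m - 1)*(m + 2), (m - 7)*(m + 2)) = m + 2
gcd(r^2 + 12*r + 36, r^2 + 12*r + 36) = r^2 + 12*r + 36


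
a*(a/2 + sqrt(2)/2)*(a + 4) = a^3/2 + sqrt(2)*a^2/2 + 2*a^2 + 2*sqrt(2)*a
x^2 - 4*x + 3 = (x - 3)*(x - 1)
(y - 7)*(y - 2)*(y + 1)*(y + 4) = y^4 - 4*y^3 - 27*y^2 + 34*y + 56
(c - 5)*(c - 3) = c^2 - 8*c + 15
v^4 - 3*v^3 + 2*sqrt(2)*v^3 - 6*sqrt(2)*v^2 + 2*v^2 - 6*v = v*(v - 3)*(v + sqrt(2))^2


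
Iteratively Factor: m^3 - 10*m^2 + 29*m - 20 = (m - 4)*(m^2 - 6*m + 5) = (m - 5)*(m - 4)*(m - 1)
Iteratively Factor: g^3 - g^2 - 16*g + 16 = (g + 4)*(g^2 - 5*g + 4) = (g - 1)*(g + 4)*(g - 4)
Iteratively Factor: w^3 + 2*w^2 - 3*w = (w + 3)*(w^2 - w) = (w - 1)*(w + 3)*(w)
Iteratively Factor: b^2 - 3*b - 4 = (b - 4)*(b + 1)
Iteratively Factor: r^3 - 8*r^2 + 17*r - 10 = (r - 5)*(r^2 - 3*r + 2) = (r - 5)*(r - 1)*(r - 2)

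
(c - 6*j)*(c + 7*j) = c^2 + c*j - 42*j^2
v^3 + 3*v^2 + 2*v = v*(v + 1)*(v + 2)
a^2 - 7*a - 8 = (a - 8)*(a + 1)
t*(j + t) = j*t + t^2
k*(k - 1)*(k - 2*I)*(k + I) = k^4 - k^3 - I*k^3 + 2*k^2 + I*k^2 - 2*k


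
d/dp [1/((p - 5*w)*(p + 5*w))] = -2*p/(p^4 - 50*p^2*w^2 + 625*w^4)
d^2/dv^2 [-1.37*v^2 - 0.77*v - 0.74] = -2.74000000000000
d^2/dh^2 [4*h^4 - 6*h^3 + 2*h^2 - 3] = 48*h^2 - 36*h + 4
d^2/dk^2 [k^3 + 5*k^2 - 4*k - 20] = 6*k + 10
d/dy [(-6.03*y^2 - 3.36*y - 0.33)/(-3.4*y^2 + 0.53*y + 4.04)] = (-14.6199*y^2 - 50.9664*y - 13.3995)/(11.56*y^4 - 3.604*y^3 - 27.1911*y^2 + 4.2824*y + 16.3216)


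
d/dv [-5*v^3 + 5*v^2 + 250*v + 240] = -15*v^2 + 10*v + 250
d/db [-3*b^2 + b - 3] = 1 - 6*b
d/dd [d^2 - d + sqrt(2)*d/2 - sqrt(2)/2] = 2*d - 1 + sqrt(2)/2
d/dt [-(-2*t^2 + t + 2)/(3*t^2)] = (t + 4)/(3*t^3)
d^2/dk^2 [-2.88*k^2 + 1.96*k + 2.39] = -5.76000000000000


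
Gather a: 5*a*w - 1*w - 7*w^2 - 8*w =5*a*w - 7*w^2 - 9*w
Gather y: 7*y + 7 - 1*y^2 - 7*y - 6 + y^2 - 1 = 0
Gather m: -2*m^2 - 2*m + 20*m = -2*m^2 + 18*m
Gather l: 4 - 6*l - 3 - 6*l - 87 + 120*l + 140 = 108*l + 54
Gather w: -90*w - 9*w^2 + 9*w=-9*w^2 - 81*w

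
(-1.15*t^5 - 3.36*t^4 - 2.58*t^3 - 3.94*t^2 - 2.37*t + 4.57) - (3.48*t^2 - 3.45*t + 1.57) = -1.15*t^5 - 3.36*t^4 - 2.58*t^3 - 7.42*t^2 + 1.08*t + 3.0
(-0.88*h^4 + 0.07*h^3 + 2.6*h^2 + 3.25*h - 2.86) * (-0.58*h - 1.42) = 0.5104*h^5 + 1.209*h^4 - 1.6074*h^3 - 5.577*h^2 - 2.9562*h + 4.0612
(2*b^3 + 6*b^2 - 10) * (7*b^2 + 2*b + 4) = 14*b^5 + 46*b^4 + 20*b^3 - 46*b^2 - 20*b - 40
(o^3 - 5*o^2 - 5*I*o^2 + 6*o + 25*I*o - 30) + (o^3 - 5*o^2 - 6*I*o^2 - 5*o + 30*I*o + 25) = 2*o^3 - 10*o^2 - 11*I*o^2 + o + 55*I*o - 5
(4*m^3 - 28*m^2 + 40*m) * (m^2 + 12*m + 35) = 4*m^5 + 20*m^4 - 156*m^3 - 500*m^2 + 1400*m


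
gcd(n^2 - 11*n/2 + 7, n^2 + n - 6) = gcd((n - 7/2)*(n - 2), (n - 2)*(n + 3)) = n - 2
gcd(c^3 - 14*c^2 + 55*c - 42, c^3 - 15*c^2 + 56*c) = c - 7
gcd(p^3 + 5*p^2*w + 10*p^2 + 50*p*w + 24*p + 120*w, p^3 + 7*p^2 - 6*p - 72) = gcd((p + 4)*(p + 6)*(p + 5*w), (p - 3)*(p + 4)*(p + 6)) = p^2 + 10*p + 24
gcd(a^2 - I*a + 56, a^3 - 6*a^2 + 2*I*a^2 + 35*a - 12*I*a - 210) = a + 7*I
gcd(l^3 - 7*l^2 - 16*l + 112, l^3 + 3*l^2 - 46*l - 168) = l^2 - 3*l - 28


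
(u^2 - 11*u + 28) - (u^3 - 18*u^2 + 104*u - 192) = -u^3 + 19*u^2 - 115*u + 220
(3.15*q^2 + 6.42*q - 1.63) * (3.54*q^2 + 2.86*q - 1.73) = 11.151*q^4 + 31.7358*q^3 + 7.1415*q^2 - 15.7684*q + 2.8199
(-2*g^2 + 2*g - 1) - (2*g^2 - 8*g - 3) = -4*g^2 + 10*g + 2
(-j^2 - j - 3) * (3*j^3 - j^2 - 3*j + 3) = -3*j^5 - 2*j^4 - 5*j^3 + 3*j^2 + 6*j - 9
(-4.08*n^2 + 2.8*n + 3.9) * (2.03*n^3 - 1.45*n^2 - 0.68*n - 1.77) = -8.2824*n^5 + 11.6*n^4 + 6.6314*n^3 - 0.337399999999999*n^2 - 7.608*n - 6.903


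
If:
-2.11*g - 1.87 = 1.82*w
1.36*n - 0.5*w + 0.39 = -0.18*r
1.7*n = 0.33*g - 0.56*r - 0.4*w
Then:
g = -0.862559241706161*w - 0.886255924170616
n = 0.885065888844043*w - 0.3638200133983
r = 0.582195656787154 - 3.90938671571055*w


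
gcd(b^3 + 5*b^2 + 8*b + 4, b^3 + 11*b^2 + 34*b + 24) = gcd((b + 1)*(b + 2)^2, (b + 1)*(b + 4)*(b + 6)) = b + 1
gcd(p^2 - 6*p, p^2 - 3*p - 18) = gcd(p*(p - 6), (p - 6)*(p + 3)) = p - 6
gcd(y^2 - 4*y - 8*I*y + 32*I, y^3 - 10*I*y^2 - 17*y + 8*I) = y - 8*I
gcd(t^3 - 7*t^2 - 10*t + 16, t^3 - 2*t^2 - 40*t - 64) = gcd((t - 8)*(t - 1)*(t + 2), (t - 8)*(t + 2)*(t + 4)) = t^2 - 6*t - 16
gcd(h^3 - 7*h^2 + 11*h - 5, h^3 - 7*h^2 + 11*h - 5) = h^3 - 7*h^2 + 11*h - 5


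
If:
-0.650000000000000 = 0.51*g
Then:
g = -1.27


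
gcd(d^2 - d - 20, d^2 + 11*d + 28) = d + 4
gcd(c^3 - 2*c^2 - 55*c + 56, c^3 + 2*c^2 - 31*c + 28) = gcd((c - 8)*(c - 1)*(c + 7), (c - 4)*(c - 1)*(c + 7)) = c^2 + 6*c - 7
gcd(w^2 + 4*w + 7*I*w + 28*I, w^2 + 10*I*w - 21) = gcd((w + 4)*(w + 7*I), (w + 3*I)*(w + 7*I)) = w + 7*I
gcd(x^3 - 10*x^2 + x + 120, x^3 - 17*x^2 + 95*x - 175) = x - 5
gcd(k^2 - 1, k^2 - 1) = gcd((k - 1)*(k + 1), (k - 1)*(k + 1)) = k^2 - 1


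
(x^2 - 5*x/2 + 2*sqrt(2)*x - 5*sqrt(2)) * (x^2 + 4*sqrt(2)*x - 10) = x^4 - 5*x^3/2 + 6*sqrt(2)*x^3 - 15*sqrt(2)*x^2 + 6*x^2 - 20*sqrt(2)*x - 15*x + 50*sqrt(2)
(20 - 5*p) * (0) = 0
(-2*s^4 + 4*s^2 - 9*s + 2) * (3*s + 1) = -6*s^5 - 2*s^4 + 12*s^3 - 23*s^2 - 3*s + 2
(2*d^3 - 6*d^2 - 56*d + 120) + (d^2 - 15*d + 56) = 2*d^3 - 5*d^2 - 71*d + 176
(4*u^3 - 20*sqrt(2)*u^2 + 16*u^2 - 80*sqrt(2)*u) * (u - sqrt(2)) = 4*u^4 - 24*sqrt(2)*u^3 + 16*u^3 - 96*sqrt(2)*u^2 + 40*u^2 + 160*u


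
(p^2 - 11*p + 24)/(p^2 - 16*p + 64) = (p - 3)/(p - 8)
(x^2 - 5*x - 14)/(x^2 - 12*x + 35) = (x + 2)/(x - 5)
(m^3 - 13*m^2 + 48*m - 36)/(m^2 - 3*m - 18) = (m^2 - 7*m + 6)/(m + 3)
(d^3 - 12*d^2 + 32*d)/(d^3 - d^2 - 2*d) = (-d^2 + 12*d - 32)/(-d^2 + d + 2)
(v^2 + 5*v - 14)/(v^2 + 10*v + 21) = (v - 2)/(v + 3)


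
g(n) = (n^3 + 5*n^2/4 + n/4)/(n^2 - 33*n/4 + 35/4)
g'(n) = (33/4 - 2*n)*(n^3 + 5*n^2/4 + n/4)/(n^2 - 33*n/4 + 35/4)^2 + (3*n^2 + 5*n/2 + 1/4)/(n^2 - 33*n/4 + 35/4) = (16*n^4 - 264*n^3 + 251*n^2 + 350*n + 35)/(16*n^4 - 264*n^3 + 1369*n^2 - 2310*n + 1225)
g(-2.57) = -0.26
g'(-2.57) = 0.28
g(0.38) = 0.06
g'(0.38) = 0.36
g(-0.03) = -0.00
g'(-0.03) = 0.02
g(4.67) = -16.35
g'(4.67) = -11.94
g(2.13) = -3.70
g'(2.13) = -1.03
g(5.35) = -28.12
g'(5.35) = -24.89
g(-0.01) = -0.00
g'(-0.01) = 0.03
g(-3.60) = -0.61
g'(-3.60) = 0.40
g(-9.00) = -3.84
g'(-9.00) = 0.73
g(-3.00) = -0.39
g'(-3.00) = 0.33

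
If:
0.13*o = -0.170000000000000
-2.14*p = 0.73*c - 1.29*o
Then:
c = -2.93150684931507*p - 2.31085353003161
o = -1.31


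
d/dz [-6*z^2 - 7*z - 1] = -12*z - 7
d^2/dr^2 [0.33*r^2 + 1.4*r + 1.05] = 0.660000000000000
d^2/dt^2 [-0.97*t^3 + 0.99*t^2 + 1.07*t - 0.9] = 1.98 - 5.82*t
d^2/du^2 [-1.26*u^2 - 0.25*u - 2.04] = -2.52000000000000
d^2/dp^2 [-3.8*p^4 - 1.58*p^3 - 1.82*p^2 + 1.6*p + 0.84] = -45.6*p^2 - 9.48*p - 3.64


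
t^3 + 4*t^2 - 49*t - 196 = (t - 7)*(t + 4)*(t + 7)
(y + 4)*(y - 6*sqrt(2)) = y^2 - 6*sqrt(2)*y + 4*y - 24*sqrt(2)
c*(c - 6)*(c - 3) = c^3 - 9*c^2 + 18*c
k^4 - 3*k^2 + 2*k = k*(k - 1)^2*(k + 2)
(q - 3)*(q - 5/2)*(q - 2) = q^3 - 15*q^2/2 + 37*q/2 - 15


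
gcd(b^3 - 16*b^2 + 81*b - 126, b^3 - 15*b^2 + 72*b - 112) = b - 7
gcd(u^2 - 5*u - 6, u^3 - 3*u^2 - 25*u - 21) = u + 1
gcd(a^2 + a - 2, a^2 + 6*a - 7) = a - 1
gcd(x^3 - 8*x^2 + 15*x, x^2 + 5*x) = x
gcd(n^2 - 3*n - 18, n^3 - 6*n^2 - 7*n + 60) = n + 3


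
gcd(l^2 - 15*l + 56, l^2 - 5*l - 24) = l - 8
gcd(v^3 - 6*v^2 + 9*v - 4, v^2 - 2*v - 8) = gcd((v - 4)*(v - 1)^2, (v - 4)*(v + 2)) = v - 4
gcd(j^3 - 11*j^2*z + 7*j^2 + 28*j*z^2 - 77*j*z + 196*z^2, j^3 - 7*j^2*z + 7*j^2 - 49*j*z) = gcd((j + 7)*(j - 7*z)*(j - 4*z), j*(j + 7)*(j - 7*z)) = -j^2 + 7*j*z - 7*j + 49*z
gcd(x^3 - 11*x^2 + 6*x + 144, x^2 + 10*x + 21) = x + 3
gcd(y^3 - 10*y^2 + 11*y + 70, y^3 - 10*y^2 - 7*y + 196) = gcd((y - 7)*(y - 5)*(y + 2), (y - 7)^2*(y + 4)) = y - 7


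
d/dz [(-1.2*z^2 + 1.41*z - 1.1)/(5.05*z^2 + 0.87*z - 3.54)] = (-8.1645*z^2 + 19.606*z - 4.0344)/(25.5025*z^4 + 8.787*z^3 - 34.9971*z^2 - 6.1596*z + 12.5316)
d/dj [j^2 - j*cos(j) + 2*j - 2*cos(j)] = j*sin(j) + 2*j + 2*sin(j) - cos(j) + 2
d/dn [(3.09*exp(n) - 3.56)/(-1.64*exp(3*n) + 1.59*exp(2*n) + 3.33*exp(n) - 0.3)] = (10.1352*exp(3*n) - 22.4283*exp(2*n) + 11.3208*exp(n) + 10.9278)*exp(n)/(2.6896*exp(6*n) - 5.2152*exp(5*n) - 8.3943*exp(4*n) + 11.5734*exp(3*n) + 10.1349*exp(2*n) - 1.998*exp(n) + 0.09)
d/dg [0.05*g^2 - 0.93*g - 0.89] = 0.1*g - 0.93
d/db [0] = 0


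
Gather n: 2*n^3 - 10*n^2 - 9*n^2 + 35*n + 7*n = 2*n^3 - 19*n^2 + 42*n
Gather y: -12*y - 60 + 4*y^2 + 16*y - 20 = 4*y^2 + 4*y - 80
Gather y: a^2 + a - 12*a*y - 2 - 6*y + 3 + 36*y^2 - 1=a^2 + a + 36*y^2 + y*(-12*a - 6)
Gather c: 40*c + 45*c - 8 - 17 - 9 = 85*c - 34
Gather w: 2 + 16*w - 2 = 16*w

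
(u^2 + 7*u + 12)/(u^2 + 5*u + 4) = (u + 3)/(u + 1)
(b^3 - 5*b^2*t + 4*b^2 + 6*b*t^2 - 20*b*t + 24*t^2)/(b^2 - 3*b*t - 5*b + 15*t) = (b^2 - 2*b*t + 4*b - 8*t)/(b - 5)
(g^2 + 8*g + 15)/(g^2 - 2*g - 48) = (g^2 + 8*g + 15)/(g^2 - 2*g - 48)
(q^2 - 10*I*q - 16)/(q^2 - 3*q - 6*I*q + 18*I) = (q^2 - 10*I*q - 16)/(q^2 - 3*q - 6*I*q + 18*I)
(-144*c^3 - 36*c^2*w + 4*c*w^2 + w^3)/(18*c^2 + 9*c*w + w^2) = (-24*c^2 - 2*c*w + w^2)/(3*c + w)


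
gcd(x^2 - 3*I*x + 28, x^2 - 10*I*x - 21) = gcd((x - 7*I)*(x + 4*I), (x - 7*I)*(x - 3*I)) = x - 7*I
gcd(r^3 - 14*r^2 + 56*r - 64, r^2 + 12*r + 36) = 1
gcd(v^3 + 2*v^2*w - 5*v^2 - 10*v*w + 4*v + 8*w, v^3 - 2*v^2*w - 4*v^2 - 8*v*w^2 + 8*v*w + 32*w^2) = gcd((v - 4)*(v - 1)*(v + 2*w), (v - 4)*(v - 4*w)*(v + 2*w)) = v^2 + 2*v*w - 4*v - 8*w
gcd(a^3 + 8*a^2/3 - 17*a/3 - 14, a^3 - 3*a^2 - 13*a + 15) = a + 3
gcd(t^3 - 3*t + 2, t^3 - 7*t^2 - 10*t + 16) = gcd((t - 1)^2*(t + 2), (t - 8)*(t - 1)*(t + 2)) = t^2 + t - 2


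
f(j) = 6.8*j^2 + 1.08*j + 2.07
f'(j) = 13.6*j + 1.08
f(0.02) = 2.09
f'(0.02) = 1.35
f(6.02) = 255.01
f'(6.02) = 82.95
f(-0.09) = 2.03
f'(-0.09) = -0.14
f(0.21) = 2.60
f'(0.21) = 3.94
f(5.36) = 203.22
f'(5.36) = 73.98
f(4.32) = 133.64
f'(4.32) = 59.83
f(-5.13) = 175.48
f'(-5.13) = -68.69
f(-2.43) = 39.60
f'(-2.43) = -31.97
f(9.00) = 562.59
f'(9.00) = 123.48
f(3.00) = 66.51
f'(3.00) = 41.88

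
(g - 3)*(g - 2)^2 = g^3 - 7*g^2 + 16*g - 12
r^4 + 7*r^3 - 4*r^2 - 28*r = r*(r - 2)*(r + 2)*(r + 7)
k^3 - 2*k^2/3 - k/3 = k*(k - 1)*(k + 1/3)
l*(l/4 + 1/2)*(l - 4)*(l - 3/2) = l^4/4 - 7*l^3/8 - 5*l^2/4 + 3*l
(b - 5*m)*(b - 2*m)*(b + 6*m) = b^3 - b^2*m - 32*b*m^2 + 60*m^3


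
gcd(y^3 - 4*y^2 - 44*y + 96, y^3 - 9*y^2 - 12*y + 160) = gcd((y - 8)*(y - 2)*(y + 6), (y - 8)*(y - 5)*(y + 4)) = y - 8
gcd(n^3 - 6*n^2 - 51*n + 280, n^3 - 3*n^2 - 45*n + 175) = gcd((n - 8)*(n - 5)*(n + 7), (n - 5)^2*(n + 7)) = n^2 + 2*n - 35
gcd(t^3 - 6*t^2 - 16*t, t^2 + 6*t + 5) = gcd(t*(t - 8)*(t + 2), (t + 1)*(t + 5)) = 1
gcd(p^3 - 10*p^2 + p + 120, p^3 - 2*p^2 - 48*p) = p - 8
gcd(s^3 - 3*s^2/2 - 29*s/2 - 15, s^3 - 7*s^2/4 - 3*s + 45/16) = s + 3/2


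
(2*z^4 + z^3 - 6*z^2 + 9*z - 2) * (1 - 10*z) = -20*z^5 - 8*z^4 + 61*z^3 - 96*z^2 + 29*z - 2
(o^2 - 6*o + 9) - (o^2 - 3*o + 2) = 7 - 3*o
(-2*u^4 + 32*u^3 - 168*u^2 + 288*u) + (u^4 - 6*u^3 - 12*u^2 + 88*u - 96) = -u^4 + 26*u^3 - 180*u^2 + 376*u - 96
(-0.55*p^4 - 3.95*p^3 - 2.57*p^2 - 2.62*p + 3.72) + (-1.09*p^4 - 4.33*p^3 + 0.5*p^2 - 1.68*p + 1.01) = -1.64*p^4 - 8.28*p^3 - 2.07*p^2 - 4.3*p + 4.73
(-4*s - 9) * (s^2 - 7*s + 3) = -4*s^3 + 19*s^2 + 51*s - 27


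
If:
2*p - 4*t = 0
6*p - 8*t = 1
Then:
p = 1/2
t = 1/4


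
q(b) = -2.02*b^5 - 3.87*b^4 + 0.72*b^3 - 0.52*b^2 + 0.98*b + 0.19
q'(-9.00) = -54795.88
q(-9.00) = 93312.28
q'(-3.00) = -376.60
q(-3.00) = 150.52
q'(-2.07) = -35.75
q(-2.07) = -4.74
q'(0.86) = -13.69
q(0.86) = -1.96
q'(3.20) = -1546.54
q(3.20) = -1062.00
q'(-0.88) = 8.06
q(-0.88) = -2.82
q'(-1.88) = -12.74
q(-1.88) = -9.18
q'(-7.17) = -20867.60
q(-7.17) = 27750.93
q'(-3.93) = -1431.26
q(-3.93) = 915.15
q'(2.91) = -1089.47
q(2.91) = -682.65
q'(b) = -10.1*b^4 - 15.48*b^3 + 2.16*b^2 - 1.04*b + 0.98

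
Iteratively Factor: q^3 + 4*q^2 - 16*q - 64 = (q - 4)*(q^2 + 8*q + 16) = (q - 4)*(q + 4)*(q + 4)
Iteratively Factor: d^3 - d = (d + 1)*(d^2 - d) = (d - 1)*(d + 1)*(d)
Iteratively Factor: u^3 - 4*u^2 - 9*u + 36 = (u + 3)*(u^2 - 7*u + 12) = (u - 3)*(u + 3)*(u - 4)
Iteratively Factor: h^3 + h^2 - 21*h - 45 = (h - 5)*(h^2 + 6*h + 9) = (h - 5)*(h + 3)*(h + 3)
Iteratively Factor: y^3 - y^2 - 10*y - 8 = (y + 1)*(y^2 - 2*y - 8) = (y - 4)*(y + 1)*(y + 2)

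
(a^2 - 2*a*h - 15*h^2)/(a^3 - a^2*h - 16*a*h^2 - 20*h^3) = (a + 3*h)/(a^2 + 4*a*h + 4*h^2)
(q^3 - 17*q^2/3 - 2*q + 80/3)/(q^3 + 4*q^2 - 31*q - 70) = (q - 8/3)/(q + 7)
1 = 1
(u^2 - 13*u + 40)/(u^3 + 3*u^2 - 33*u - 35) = (u - 8)/(u^2 + 8*u + 7)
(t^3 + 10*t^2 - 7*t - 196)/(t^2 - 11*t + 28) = (t^2 + 14*t + 49)/(t - 7)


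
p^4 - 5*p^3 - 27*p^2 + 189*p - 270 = (p - 5)*(p - 3)^2*(p + 6)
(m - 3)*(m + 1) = m^2 - 2*m - 3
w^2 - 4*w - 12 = (w - 6)*(w + 2)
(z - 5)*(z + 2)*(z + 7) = z^3 + 4*z^2 - 31*z - 70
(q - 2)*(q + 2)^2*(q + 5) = q^4 + 7*q^3 + 6*q^2 - 28*q - 40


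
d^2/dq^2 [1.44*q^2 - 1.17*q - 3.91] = 2.88000000000000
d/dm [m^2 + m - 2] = 2*m + 1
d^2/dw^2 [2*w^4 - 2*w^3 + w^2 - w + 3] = 24*w^2 - 12*w + 2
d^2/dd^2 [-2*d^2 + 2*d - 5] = -4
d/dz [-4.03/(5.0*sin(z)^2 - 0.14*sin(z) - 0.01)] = (40.3*sin(z) - 0.5642)*cos(z)/(-5.0*sin(z)^2 + 0.14*sin(z) + 0.01)^2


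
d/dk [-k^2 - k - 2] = -2*k - 1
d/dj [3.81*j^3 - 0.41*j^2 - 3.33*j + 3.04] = 11.43*j^2 - 0.82*j - 3.33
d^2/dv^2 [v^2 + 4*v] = 2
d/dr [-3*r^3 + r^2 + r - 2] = -9*r^2 + 2*r + 1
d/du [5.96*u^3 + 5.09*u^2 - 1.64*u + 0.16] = 17.88*u^2 + 10.18*u - 1.64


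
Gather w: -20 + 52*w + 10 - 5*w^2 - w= -5*w^2 + 51*w - 10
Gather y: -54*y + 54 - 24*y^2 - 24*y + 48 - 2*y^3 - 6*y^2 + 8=-2*y^3 - 30*y^2 - 78*y + 110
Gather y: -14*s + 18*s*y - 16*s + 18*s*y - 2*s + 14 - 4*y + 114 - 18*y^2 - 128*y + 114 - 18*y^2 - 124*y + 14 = -32*s - 36*y^2 + y*(36*s - 256) + 256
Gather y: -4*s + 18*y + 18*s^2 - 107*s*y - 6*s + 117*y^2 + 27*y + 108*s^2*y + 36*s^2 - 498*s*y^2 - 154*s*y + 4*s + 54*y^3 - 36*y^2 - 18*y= 54*s^2 - 6*s + 54*y^3 + y^2*(81 - 498*s) + y*(108*s^2 - 261*s + 27)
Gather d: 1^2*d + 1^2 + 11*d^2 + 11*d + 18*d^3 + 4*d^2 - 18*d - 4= 18*d^3 + 15*d^2 - 6*d - 3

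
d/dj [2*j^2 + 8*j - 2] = 4*j + 8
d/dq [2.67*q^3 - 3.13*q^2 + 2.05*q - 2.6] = 8.01*q^2 - 6.26*q + 2.05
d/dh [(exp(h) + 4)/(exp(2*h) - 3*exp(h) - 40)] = (-(exp(h) + 4)*(2*exp(h) - 3) + exp(2*h) - 3*exp(h) - 40)*exp(h)/(-exp(2*h) + 3*exp(h) + 40)^2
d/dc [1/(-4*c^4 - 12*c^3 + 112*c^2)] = (c^2 + 9*c/4 - 14)/(c^3*(c^2 + 3*c - 28)^2)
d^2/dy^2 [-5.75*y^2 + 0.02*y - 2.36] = -11.5000000000000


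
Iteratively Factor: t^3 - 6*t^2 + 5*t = (t - 1)*(t^2 - 5*t) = (t - 5)*(t - 1)*(t)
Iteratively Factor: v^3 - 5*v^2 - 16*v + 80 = (v + 4)*(v^2 - 9*v + 20) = (v - 5)*(v + 4)*(v - 4)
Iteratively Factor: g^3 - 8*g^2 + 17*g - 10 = (g - 5)*(g^2 - 3*g + 2) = (g - 5)*(g - 2)*(g - 1)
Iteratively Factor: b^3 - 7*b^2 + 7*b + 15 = (b + 1)*(b^2 - 8*b + 15) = (b - 3)*(b + 1)*(b - 5)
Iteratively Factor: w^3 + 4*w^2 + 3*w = (w + 1)*(w^2 + 3*w) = w*(w + 1)*(w + 3)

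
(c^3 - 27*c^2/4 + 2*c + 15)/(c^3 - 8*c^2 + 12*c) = (c + 5/4)/c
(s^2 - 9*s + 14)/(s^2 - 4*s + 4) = (s - 7)/(s - 2)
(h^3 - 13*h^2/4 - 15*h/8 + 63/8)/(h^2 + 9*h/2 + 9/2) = (4*h^2 - 19*h + 21)/(4*(h + 3))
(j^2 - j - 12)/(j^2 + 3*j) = (j - 4)/j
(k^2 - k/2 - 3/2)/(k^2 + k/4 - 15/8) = 4*(2*k^2 - k - 3)/(8*k^2 + 2*k - 15)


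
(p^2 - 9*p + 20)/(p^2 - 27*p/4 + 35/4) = 4*(p - 4)/(4*p - 7)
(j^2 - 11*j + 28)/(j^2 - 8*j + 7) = (j - 4)/(j - 1)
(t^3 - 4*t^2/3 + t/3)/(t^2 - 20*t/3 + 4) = t*(3*t^2 - 4*t + 1)/(3*t^2 - 20*t + 12)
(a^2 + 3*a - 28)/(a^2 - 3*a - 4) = (a + 7)/(a + 1)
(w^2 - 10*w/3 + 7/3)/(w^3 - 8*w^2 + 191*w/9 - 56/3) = 3*(w - 1)/(3*w^2 - 17*w + 24)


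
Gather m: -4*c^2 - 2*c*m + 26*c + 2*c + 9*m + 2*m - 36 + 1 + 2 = -4*c^2 + 28*c + m*(11 - 2*c) - 33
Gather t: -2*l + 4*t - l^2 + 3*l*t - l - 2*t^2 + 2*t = -l^2 - 3*l - 2*t^2 + t*(3*l + 6)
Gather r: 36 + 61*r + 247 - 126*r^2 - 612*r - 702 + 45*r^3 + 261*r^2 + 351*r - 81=45*r^3 + 135*r^2 - 200*r - 500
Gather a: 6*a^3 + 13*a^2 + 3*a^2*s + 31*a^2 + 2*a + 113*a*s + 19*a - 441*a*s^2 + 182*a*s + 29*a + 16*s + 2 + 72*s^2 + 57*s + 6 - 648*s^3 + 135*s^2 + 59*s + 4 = 6*a^3 + a^2*(3*s + 44) + a*(-441*s^2 + 295*s + 50) - 648*s^3 + 207*s^2 + 132*s + 12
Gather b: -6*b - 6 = -6*b - 6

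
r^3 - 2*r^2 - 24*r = r*(r - 6)*(r + 4)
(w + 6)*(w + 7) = w^2 + 13*w + 42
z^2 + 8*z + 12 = (z + 2)*(z + 6)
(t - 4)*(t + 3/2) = t^2 - 5*t/2 - 6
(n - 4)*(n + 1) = n^2 - 3*n - 4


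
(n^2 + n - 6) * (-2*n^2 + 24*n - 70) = -2*n^4 + 22*n^3 - 34*n^2 - 214*n + 420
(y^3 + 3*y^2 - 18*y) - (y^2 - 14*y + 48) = y^3 + 2*y^2 - 4*y - 48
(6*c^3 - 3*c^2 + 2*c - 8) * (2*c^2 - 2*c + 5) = 12*c^5 - 18*c^4 + 40*c^3 - 35*c^2 + 26*c - 40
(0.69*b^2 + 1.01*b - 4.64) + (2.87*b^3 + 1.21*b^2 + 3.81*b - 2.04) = 2.87*b^3 + 1.9*b^2 + 4.82*b - 6.68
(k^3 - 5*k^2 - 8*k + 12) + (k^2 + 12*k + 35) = k^3 - 4*k^2 + 4*k + 47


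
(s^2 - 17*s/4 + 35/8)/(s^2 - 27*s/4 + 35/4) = (s - 5/2)/(s - 5)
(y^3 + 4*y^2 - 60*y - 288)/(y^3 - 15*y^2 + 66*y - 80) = (y^2 + 12*y + 36)/(y^2 - 7*y + 10)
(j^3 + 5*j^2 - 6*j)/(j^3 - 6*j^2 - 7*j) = (-j^2 - 5*j + 6)/(-j^2 + 6*j + 7)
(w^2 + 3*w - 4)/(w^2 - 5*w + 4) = (w + 4)/(w - 4)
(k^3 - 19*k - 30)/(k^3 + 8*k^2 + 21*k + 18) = (k - 5)/(k + 3)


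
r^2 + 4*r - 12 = (r - 2)*(r + 6)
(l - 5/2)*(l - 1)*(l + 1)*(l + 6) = l^4 + 7*l^3/2 - 16*l^2 - 7*l/2 + 15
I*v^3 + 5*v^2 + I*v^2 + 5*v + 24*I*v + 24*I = (v - 8*I)*(v + 3*I)*(I*v + I)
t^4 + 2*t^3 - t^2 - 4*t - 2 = (t + 1)^2*(t - sqrt(2))*(t + sqrt(2))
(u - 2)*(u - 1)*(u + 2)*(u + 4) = u^4 + 3*u^3 - 8*u^2 - 12*u + 16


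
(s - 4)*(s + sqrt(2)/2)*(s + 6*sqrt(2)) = s^3 - 4*s^2 + 13*sqrt(2)*s^2/2 - 26*sqrt(2)*s + 6*s - 24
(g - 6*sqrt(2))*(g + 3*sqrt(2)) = g^2 - 3*sqrt(2)*g - 36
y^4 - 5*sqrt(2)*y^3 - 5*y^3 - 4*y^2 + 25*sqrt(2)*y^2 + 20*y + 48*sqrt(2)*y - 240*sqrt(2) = (y - 5)*(y - 4*sqrt(2))*(y - 3*sqrt(2))*(y + 2*sqrt(2))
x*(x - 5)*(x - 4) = x^3 - 9*x^2 + 20*x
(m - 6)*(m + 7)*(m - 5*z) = m^3 - 5*m^2*z + m^2 - 5*m*z - 42*m + 210*z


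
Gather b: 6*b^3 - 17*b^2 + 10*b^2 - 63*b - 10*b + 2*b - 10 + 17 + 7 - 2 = 6*b^3 - 7*b^2 - 71*b + 12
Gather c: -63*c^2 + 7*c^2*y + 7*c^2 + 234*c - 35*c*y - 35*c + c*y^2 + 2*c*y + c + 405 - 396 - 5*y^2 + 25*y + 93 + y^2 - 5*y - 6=c^2*(7*y - 56) + c*(y^2 - 33*y + 200) - 4*y^2 + 20*y + 96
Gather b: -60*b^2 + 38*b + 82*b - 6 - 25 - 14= -60*b^2 + 120*b - 45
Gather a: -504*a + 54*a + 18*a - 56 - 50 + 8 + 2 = -432*a - 96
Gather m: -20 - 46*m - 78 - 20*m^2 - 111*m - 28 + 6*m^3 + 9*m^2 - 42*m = 6*m^3 - 11*m^2 - 199*m - 126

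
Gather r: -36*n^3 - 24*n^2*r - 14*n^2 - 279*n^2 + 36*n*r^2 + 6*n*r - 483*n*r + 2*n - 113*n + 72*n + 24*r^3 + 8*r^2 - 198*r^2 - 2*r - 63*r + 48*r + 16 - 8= -36*n^3 - 293*n^2 - 39*n + 24*r^3 + r^2*(36*n - 190) + r*(-24*n^2 - 477*n - 17) + 8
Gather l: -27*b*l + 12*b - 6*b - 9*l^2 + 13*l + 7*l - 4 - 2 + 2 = 6*b - 9*l^2 + l*(20 - 27*b) - 4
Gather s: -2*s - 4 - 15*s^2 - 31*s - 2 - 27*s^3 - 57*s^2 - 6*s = -27*s^3 - 72*s^2 - 39*s - 6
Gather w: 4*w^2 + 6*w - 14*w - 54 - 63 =4*w^2 - 8*w - 117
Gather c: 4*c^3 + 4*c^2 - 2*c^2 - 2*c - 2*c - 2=4*c^3 + 2*c^2 - 4*c - 2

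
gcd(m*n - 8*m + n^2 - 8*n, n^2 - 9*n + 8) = n - 8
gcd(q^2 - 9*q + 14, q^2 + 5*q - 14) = q - 2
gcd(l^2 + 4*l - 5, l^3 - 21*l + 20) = l^2 + 4*l - 5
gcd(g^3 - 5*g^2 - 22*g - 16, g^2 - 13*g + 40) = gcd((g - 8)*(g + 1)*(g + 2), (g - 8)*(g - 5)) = g - 8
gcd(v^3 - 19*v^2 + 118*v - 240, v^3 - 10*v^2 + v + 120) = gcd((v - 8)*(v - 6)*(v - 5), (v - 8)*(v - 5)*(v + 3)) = v^2 - 13*v + 40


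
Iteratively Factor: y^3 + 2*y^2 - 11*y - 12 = (y + 1)*(y^2 + y - 12) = (y + 1)*(y + 4)*(y - 3)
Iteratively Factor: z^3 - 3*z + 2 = (z - 1)*(z^2 + z - 2) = (z - 1)^2*(z + 2)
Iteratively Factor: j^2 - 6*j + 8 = (j - 4)*(j - 2)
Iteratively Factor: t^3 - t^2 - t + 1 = (t + 1)*(t^2 - 2*t + 1) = (t - 1)*(t + 1)*(t - 1)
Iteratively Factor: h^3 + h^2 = (h)*(h^2 + h) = h*(h + 1)*(h)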